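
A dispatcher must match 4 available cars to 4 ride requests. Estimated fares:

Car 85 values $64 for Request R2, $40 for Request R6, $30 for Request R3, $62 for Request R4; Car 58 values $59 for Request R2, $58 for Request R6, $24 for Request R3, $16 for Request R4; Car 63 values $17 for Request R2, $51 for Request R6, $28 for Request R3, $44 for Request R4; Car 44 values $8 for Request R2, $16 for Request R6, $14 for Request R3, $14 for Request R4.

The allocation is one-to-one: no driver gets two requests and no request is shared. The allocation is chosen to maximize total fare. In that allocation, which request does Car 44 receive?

This is a one-to-one assignment (maximum-weight bipartite matching).
Optimal: Car 85→Request R4 ($62), Car 58→Request R2 ($59), Car 63→Request R6 ($51), Car 44→Request R3 ($14) — total 62+59+51+14 = $186.
Max-entry greedy (repeatedly take the single best remaining cell) gives $180, worse by 6.
Next-best assignment: Car 85→Request R2, Car 58→Request R6, Car 63→Request R4, Car 44→Request R3 = $180.
No other one-to-one assignment exceeds $186.
Car 44's own top request is Request R6 ($16), but forcing Car 44→Request R6 and reassigning the rest optimally gives only $165 — worse by 21.

Car 44 receives Request R3.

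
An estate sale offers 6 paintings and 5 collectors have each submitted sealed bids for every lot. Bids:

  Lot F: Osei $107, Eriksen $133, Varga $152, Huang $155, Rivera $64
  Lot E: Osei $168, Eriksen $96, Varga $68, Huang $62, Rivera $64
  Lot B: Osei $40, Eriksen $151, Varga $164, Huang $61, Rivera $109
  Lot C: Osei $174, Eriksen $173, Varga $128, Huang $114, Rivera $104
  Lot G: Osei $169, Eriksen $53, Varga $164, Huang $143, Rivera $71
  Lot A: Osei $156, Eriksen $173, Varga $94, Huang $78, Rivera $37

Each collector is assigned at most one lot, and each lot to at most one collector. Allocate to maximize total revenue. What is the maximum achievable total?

Max total: $775

Treat this as an assignment problem: match each collector to one lot.
Optimal: Osei→Lot C ($174), Eriksen→Lot A ($173), Varga→Lot G ($164), Huang→Lot F ($155), Rivera→Lot B ($109) — total 174+173+164+155+109 = $775.
Next-best assignment: Osei→Lot E, Eriksen→Lot C, Varga→Lot G, Huang→Lot F, Rivera→Lot B = $769.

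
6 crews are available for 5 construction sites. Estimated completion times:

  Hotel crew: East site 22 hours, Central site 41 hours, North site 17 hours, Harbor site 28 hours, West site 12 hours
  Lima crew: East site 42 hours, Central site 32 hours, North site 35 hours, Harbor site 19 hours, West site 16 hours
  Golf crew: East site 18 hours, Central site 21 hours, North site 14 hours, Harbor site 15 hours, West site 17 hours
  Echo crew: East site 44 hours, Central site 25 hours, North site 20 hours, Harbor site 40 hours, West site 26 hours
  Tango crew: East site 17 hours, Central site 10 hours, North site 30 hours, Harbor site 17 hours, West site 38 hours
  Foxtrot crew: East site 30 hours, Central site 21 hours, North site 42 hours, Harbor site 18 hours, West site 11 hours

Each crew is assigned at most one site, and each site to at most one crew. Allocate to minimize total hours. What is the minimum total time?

Min total: 75 hours

Optimal: Golf crew→East site (18 hours), Tango crew→Central site (10 hours), Hotel crew→North site (17 hours), Lima crew→Harbor site (19 hours), Foxtrot crew→West site (11 hours) — total 18+10+17+19+11 = 75 hours.
Min-entry greedy (repeatedly take the single cheapest remaining cell) gives 76 hours, worse by 1.
Next-best assignment: Hotel crew→East site, Tango crew→Central site, Golf crew→North site, Lima crew→Harbor site, Foxtrot crew→West site = 76 hours.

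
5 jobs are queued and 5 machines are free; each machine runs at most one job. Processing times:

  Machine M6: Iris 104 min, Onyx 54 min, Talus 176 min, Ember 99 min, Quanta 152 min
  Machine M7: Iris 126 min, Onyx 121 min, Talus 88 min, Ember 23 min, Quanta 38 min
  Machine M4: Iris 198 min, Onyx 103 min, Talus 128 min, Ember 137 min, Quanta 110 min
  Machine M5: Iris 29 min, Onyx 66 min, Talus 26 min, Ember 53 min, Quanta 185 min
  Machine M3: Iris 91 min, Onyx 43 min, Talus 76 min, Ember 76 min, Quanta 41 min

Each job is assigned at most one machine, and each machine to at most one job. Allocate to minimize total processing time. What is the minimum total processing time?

This is a one-to-one assignment (minimum-cost bipartite matching).
Optimal: Iris→Machine M5 (29 min), Onyx→Machine M6 (54 min), Talus→Machine M4 (128 min), Ember→Machine M7 (23 min), Quanta→Machine M3 (41 min) — total 29+54+128+23+41 = 275 min.
Min-entry greedy (repeatedly take the single cheapest remaining cell) gives 342 min, worse by 67.
Next-best assignment: Iris→Machine M5, Onyx→Machine M6, Talus→Machine M3, Ember→Machine M7, Quanta→Machine M4 = 292 min.

Minimum total: 275 min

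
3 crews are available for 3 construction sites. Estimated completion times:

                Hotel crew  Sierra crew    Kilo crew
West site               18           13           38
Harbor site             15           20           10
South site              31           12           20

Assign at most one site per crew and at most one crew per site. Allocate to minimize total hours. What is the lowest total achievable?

Minimum total: 40 hours

Optimal: Hotel crew→West site (18 hours), Sierra crew→South site (12 hours), Kilo crew→Harbor site (10 hours) — total 18+12+10 = 40 hours.
Row-greedy (each crew in turn takes its cheapest remaining site) gives 65 hours, worse by 25.
Swapping Hotel crew↔Kilo crew (Hotel crew→Harbor site 15 hours, Kilo crew→West site 38 hours) adds 25.
No other one-to-one assignment undercuts 40 hours.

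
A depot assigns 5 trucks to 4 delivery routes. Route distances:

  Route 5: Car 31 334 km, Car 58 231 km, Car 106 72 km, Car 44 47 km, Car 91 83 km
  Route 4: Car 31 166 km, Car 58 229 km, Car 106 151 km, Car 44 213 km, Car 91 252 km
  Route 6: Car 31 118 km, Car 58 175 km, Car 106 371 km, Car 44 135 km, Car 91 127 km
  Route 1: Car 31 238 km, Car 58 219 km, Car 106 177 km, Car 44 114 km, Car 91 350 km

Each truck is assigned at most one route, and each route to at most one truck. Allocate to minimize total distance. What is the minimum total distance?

Minimum total: 466 km

Optimal: Car 91→Route 5 (83 km), Car 106→Route 4 (151 km), Car 31→Route 6 (118 km), Car 44→Route 1 (114 km) — total 83+151+118+114 = 466 km.
Min-entry greedy (repeatedly take the single cheapest remaining cell) gives 535 km, worse by 69.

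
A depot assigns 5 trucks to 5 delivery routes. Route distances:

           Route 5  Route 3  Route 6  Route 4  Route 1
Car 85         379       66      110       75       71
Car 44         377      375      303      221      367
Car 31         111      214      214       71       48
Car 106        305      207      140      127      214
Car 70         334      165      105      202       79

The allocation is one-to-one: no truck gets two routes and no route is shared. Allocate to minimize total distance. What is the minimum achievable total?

Optimal: Car 85→Route 3 (66 km), Car 44→Route 4 (221 km), Car 31→Route 5 (111 km), Car 106→Route 6 (140 km), Car 70→Route 1 (79 km) — total 66+221+111+140+79 = 617 km.

Min total: 617 km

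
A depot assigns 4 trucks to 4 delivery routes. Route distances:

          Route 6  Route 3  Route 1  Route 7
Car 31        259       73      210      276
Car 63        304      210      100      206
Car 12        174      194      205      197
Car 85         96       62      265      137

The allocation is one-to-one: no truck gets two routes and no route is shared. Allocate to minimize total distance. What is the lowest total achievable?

Optimal: Car 31→Route 3 (73 km), Car 63→Route 1 (100 km), Car 12→Route 7 (197 km), Car 85→Route 6 (96 km) — total 73+100+197+96 = 466 km.
Row-greedy (each truck in turn takes its cheapest remaining route) gives 484 km, worse by 18.

Min total: 466 km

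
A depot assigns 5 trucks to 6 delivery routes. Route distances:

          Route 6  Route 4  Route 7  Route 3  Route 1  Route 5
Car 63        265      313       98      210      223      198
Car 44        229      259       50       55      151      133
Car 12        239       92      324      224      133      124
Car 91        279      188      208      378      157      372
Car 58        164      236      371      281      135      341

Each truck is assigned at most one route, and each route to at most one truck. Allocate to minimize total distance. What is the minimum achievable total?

Minimum total: 566 km

This is a one-to-one assignment (minimum-cost bipartite matching).
Optimal: Car 63→Route 7 (98 km), Car 44→Route 3 (55 km), Car 12→Route 4 (92 km), Car 91→Route 1 (157 km), Car 58→Route 6 (164 km) — total 98+55+92+157+164 = 566 km.
Next-best assignment: Car 63→Route 7, Car 44→Route 3, Car 12→Route 5, Car 91→Route 1, Car 58→Route 6 = 598 km.
Every other assignment is strictly worse.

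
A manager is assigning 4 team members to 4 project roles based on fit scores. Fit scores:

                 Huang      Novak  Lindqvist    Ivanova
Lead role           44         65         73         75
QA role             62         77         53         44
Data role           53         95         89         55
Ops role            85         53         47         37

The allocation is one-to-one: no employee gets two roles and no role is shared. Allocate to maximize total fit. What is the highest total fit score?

Max total: 326 pts

Optimal: Huang→Ops role (85 pts), Novak→QA role (77 pts), Lindqvist→Data role (89 pts), Ivanova→Lead role (75 pts) — total 85+77+89+75 = 326 pts.
Max-entry greedy (repeatedly take the single best remaining cell) gives 308 pts, worse by 18.
Next-best assignment: Huang→Ops role, Novak→Data role, Lindqvist→QA role, Ivanova→Lead role = 308 pts.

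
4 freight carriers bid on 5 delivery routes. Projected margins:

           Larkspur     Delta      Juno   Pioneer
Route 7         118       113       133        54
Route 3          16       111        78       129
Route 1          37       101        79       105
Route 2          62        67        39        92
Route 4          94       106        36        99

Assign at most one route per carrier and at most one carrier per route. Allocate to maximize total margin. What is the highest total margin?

Max total: $457k

This is the linear assignment problem.
Optimal: Larkspur→Route 4 ($94k), Delta→Route 1 ($101k), Juno→Route 7 ($133k), Pioneer→Route 3 ($129k) — total 94+101+133+129 = $457k.
Row-greedy (each carrier in turn takes its best remaining route) gives $407k, worse by 50.
Next-best assignment: Larkspur→Route 4, Delta→Route 3, Juno→Route 7, Pioneer→Route 1 = $443k.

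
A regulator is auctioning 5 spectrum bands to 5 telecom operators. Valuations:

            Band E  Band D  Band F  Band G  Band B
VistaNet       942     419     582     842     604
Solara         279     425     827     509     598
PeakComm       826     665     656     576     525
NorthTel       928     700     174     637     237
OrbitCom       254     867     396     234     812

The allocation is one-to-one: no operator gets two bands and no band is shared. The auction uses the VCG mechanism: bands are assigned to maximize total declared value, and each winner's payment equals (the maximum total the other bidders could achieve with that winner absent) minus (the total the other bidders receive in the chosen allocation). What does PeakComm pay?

Efficient allocation: VistaNet→Band G ($842M), Solara→Band F ($827M), PeakComm→Band D ($665M), NorthTel→Band E ($928M), OrbitCom→Band B ($812M); total welfare W = $4074M.
PeakComm receives Band D at value $665M, so the others get W − 665 = $3409M.
Without PeakComm: best allocation of the remaining 4 bidders over all 5 bands is VistaNet→Band G ($842M), Solara→Band F ($827M), NorthTel→Band E ($928M), OrbitCom→Band D ($867M), total $3464M.
VCG payment = (others' best without PeakComm) − (others' welfare with PeakComm) = 3464 − 3409 = $55M.

PeakComm pays $55M.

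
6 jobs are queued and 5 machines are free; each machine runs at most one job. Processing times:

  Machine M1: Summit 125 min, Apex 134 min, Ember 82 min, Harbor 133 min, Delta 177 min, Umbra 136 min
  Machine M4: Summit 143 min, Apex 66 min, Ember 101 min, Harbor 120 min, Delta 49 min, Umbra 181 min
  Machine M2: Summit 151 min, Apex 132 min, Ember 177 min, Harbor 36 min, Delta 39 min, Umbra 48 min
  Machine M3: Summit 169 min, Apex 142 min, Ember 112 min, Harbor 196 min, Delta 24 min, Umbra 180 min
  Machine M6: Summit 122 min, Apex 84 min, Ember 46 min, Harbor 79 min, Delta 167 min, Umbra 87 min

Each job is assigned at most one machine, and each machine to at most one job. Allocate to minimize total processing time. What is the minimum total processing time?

Minimum total: 295 min

Optimal: Ember→Machine M1 (82 min), Apex→Machine M4 (66 min), Harbor→Machine M2 (36 min), Delta→Machine M3 (24 min), Umbra→Machine M6 (87 min) — total 82+66+36+24+87 = 295 min.
Next-best assignment: Summit→Machine M1, Apex→Machine M4, Harbor→Machine M2, Delta→Machine M3, Ember→Machine M6 = 297 min.
Swapping Apex↔Harbor (Apex→Machine M2 132 min, Harbor→Machine M4 120 min) adds 150.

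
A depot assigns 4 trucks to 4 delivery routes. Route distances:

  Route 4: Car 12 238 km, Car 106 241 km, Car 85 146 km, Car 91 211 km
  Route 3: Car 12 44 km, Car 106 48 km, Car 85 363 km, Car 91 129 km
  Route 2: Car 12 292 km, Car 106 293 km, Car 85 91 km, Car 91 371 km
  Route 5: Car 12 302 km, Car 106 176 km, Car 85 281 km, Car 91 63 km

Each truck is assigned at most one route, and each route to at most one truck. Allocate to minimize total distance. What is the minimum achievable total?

Optimal: Car 12→Route 3 (44 km), Car 106→Route 4 (241 km), Car 85→Route 2 (91 km), Car 91→Route 5 (63 km) — total 44+241+91+63 = 439 km.
Row-greedy (each truck in turn takes its cheapest remaining route) gives 522 km, worse by 83.
Next-best assignment: Car 12→Route 4, Car 106→Route 3, Car 85→Route 2, Car 91→Route 5 = 440 km.
Checked against all permutations: 439 km is optimal.

Minimum total: 439 km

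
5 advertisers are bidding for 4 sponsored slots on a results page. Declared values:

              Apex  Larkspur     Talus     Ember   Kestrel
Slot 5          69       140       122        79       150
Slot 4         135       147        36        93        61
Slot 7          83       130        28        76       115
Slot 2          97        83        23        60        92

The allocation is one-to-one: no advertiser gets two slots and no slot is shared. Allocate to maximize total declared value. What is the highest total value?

Optimal: Talus→Slot 5 ($122), Larkspur→Slot 4 ($147), Kestrel→Slot 7 ($115), Apex→Slot 2 ($97) — total 122+147+115+97 = $481.

Max total: $481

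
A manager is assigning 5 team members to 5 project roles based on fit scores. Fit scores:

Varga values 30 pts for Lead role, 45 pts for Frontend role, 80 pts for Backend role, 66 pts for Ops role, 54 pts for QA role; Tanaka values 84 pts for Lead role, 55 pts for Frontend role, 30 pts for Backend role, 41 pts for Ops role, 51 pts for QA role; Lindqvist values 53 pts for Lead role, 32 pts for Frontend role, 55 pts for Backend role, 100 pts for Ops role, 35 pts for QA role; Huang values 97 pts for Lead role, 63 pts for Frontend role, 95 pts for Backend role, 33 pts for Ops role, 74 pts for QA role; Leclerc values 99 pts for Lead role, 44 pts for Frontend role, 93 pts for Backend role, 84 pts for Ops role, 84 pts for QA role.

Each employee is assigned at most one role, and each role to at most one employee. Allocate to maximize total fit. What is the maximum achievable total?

Optimal: Varga→Backend role (80 pts), Tanaka→Frontend role (55 pts), Lindqvist→Ops role (100 pts), Huang→Lead role (97 pts), Leclerc→QA role (84 pts) — total 80+55+100+97+84 = 416 pts.
Next-best assignment: Varga→Backend role, Tanaka→Lead role, Lindqvist→Ops role, Huang→Frontend role, Leclerc→QA role = 411 pts.

Maximum total: 416 pts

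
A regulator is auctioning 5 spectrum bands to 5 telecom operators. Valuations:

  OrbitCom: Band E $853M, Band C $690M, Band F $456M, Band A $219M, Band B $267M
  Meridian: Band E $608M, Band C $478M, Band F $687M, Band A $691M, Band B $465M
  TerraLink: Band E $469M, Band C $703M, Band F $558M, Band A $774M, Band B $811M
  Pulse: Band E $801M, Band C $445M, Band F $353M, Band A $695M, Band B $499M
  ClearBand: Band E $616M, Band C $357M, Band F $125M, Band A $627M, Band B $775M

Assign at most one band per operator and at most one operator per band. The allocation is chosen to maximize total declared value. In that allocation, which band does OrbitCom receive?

Optimal: OrbitCom→Band C ($690M), Meridian→Band F ($687M), TerraLink→Band A ($774M), Pulse→Band E ($801M), ClearBand→Band B ($775M) — total 690+687+774+801+775 = $3727M.
Column-greedy (each band in turn goes to its best remaining operator) gives $3713M, worse by 14.
Next-best assignment: OrbitCom→Band E, Meridian→Band F, TerraLink→Band C, Pulse→Band A, ClearBand→Band B = $3713M.
Swapping OrbitCom↔Pulse (OrbitCom→Band E $853M, Pulse→Band C $445M) loses 193.
OrbitCom's own top band is Band E ($853M), but forcing OrbitCom→Band E and reassigning the rest optimally gives only $3713M — worse by 14.

OrbitCom receives Band C.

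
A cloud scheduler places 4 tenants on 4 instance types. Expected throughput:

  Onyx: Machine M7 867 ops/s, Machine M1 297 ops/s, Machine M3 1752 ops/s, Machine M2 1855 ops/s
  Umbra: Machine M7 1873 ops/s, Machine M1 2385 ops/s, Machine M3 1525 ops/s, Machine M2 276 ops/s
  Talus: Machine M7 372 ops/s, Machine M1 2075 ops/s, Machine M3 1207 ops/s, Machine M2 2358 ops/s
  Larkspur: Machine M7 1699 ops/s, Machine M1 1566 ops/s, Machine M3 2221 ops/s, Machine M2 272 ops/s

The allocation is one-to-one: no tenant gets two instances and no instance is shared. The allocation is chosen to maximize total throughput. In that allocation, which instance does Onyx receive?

Onyx receives Machine M3.

Treat this as an assignment problem: match each tenant to one instance.
Optimal: Onyx→Machine M3 (1752 ops/s), Umbra→Machine M1 (2385 ops/s), Talus→Machine M2 (2358 ops/s), Larkspur→Machine M7 (1699 ops/s) — total 1752+2385+2358+1699 = 8194 ops/s.
Row-greedy (each tenant in turn takes its best remaining instance) gives 7146 ops/s, worse by 1048.
Checked against all permutations: 8194 ops/s is optimal.
Onyx's own top instance is Machine M2 (1855 ops/s), but forcing Onyx→Machine M2 and reassigning the rest optimally gives only 8024 ops/s — worse by 170.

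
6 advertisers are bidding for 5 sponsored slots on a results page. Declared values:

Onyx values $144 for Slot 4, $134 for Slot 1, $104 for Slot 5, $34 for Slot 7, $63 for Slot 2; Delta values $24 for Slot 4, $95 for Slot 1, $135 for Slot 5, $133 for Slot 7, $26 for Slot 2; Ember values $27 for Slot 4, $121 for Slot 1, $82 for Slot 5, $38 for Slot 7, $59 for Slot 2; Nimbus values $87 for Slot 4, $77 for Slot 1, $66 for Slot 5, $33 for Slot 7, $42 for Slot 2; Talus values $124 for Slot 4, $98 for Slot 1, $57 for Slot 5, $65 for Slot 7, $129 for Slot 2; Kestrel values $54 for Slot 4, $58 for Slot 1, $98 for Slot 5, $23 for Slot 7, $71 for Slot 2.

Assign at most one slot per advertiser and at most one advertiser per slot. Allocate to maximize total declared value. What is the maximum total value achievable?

Optimal: Onyx→Slot 4 ($144), Ember→Slot 1 ($121), Kestrel→Slot 5 ($98), Delta→Slot 7 ($133), Talus→Slot 2 ($129) — total 144+121+98+133+129 = $625.
Row-greedy (each advertiser in turn takes its best remaining slot) gives $507, worse by 118.
Swapping Onyx↔Delta (Onyx→Slot 7 $34, Delta→Slot 4 $24) loses 219.

Maximum total: $625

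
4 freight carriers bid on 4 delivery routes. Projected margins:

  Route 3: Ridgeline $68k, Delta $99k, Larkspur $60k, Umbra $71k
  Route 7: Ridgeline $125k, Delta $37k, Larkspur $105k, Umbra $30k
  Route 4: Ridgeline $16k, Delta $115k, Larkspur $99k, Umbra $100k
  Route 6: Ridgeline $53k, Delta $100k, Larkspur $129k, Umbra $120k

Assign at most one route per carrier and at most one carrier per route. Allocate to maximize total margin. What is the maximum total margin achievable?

Treat this as an assignment problem: match each carrier to one route.
Optimal: Ridgeline→Route 7 ($125k), Delta→Route 3 ($99k), Larkspur→Route 6 ($129k), Umbra→Route 4 ($100k) — total 125+99+129+100 = $453k.
Max-entry greedy (repeatedly take the single best remaining cell) gives $440k, worse by 13.
Swapping Ridgeline↔Umbra (Ridgeline→Route 4 $16k, Umbra→Route 7 $30k) loses 179.

Maximum total: $453k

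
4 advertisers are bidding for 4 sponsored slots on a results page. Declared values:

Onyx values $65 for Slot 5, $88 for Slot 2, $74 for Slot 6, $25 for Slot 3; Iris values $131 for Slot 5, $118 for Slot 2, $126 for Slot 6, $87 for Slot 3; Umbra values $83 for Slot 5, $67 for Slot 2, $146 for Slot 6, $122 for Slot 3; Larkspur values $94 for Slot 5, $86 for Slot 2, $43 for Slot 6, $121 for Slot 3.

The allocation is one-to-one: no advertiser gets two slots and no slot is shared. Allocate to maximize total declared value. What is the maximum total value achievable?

Max total: $486

Optimal: Onyx→Slot 2 ($88), Iris→Slot 5 ($131), Umbra→Slot 6 ($146), Larkspur→Slot 3 ($121) — total 88+131+146+121 = $486.
Swapping Larkspur↔Onyx (Larkspur→Slot 2 $86, Onyx→Slot 3 $25) loses 98.
Every other assignment is strictly worse.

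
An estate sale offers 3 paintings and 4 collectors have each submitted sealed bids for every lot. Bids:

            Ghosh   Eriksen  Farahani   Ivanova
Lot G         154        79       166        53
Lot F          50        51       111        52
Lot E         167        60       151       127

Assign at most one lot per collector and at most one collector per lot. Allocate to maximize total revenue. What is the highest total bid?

Max total: $392

Optimal: Ghosh→Lot G ($154), Farahani→Lot F ($111), Ivanova→Lot E ($127) — total 154+111+127 = $392.
Max-entry greedy (repeatedly take the single best remaining cell) gives $385, worse by 7.
No other one-to-one assignment exceeds $392.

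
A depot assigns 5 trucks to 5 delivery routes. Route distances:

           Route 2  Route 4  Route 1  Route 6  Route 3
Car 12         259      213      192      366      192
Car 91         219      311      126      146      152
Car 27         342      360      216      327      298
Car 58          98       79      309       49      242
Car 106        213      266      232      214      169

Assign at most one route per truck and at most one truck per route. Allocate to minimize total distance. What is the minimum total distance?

Min total: 842 km

Optimal: Car 12→Route 4 (213 km), Car 91→Route 6 (146 km), Car 27→Route 1 (216 km), Car 58→Route 2 (98 km), Car 106→Route 3 (169 km) — total 213+146+216+98+169 = 842 km.
Row-greedy (each truck in turn takes its cheapest remaining route) gives 928 km, worse by 86.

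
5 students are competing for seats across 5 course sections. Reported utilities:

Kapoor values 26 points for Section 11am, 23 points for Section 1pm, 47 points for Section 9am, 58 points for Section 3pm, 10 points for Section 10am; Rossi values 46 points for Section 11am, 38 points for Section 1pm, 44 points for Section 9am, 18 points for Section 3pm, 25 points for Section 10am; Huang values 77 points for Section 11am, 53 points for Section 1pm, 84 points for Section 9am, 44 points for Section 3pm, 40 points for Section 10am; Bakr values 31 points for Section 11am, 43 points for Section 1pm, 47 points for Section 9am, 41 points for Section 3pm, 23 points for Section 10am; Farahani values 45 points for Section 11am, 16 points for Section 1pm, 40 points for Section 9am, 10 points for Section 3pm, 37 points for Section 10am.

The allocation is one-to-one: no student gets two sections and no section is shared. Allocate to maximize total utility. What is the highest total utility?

Optimal: Kapoor→Section 3pm (58 points), Rossi→Section 11am (46 points), Huang→Section 9am (84 points), Bakr→Section 1pm (43 points), Farahani→Section 10am (37 points) — total 58+46+84+43+37 = 268 points.
Column-greedy (each section in turn goes to its best remaining student) gives 222 points, worse by 46.
Swapping Rossi↔Farahani (Rossi→Section 10am 25 points, Farahani→Section 11am 45 points) loses 13.

Maximum total: 268 points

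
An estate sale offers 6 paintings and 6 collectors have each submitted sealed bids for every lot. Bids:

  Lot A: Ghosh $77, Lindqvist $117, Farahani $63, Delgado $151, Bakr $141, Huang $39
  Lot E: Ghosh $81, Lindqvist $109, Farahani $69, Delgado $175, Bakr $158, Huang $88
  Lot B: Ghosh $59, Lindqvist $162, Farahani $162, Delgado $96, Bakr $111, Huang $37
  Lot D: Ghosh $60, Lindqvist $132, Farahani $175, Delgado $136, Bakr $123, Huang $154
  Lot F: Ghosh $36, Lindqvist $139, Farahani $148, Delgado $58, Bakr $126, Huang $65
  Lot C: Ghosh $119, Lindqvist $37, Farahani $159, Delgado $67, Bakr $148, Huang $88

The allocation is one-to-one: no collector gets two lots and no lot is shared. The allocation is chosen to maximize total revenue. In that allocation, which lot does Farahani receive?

Farahani receives Lot F.

This is the linear assignment problem.
Optimal: Ghosh→Lot C ($119), Lindqvist→Lot B ($162), Farahani→Lot F ($148), Delgado→Lot E ($175), Bakr→Lot A ($141), Huang→Lot D ($154) — total 119+162+148+175+141+154 = $899.
Max-entry greedy (repeatedly take the single best remaining cell) gives $802, worse by 97.
Next-best assignment: Ghosh→Lot C, Lindqvist→Lot B, Farahani→Lot F, Delgado→Lot A, Bakr→Lot E, Huang→Lot D = $892.
Swapping Bakr↔Lindqvist (Bakr→Lot B $111, Lindqvist→Lot A $117) loses 75.
Farahani's own top lot is Lot D ($175), but forcing Farahani→Lot D and reassigning the rest optimally gives only $837 — worse by 62.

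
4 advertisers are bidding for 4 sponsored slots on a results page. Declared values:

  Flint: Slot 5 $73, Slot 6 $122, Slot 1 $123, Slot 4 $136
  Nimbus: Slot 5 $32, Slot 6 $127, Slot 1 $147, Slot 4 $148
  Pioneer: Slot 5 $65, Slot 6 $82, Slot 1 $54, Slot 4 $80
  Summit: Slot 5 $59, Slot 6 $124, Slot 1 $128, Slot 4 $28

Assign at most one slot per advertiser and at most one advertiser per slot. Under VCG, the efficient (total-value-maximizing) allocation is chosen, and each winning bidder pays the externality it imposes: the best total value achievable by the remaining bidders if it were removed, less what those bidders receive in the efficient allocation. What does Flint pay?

Efficient allocation: Flint→Slot 4 ($136), Nimbus→Slot 1 ($147), Pioneer→Slot 5 ($65), Summit→Slot 6 ($124); total welfare W = $472.
Flint receives Slot 4 at value $136, so the others get W − 136 = $336.
Without Flint: best allocation of the remaining 3 bidders over all 4 slots is Nimbus→Slot 4 ($148), Pioneer→Slot 6 ($82), Summit→Slot 1 ($128), total $358.
VCG payment = (others' best without Flint) − (others' welfare with Flint) = 358 − 336 = $22.

Flint pays $22.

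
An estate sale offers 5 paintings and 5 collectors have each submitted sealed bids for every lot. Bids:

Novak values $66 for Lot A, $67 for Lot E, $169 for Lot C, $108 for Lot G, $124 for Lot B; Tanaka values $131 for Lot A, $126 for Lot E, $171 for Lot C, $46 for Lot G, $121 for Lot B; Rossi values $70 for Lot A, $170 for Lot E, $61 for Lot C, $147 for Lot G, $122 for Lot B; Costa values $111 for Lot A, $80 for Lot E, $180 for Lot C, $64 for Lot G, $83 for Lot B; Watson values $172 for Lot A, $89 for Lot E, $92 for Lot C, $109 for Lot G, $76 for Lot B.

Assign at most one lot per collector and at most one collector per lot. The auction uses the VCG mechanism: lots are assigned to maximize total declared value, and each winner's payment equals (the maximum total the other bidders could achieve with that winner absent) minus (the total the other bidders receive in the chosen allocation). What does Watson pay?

Watson pays $26.

Efficient allocation: Novak→Lot G ($108), Tanaka→Lot B ($121), Rossi→Lot E ($170), Costa→Lot C ($180), Watson→Lot A ($172); total welfare W = $751.
Watson receives Lot A at value $172, so the others get W − 172 = $579.
Without Watson: best allocation of the remaining 4 bidders over all 5 lots is Novak→Lot B ($124), Tanaka→Lot A ($131), Rossi→Lot E ($170), Costa→Lot C ($180), total $605.
VCG payment = (others' best without Watson) − (others' welfare with Watson) = 605 − 579 = $26.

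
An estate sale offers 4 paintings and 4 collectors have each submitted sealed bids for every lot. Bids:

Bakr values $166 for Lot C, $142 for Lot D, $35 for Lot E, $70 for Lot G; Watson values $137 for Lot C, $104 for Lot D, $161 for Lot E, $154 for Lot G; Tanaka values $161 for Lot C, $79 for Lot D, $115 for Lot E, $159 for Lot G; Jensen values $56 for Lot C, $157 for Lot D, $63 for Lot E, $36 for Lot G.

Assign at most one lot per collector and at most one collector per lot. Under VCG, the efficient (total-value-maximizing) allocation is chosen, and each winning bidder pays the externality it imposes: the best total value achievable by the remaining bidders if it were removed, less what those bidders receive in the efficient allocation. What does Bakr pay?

Efficient allocation: Bakr→Lot C ($166), Watson→Lot E ($161), Tanaka→Lot G ($159), Jensen→Lot D ($157); total welfare W = $643.
Bakr receives Lot C at value $166, so the others get W − 166 = $477.
Without Bakr: best allocation of the remaining 3 bidders over all 4 lots is Watson→Lot E ($161), Tanaka→Lot C ($161), Jensen→Lot D ($157), total $479.
VCG payment = (others' best without Bakr) − (others' welfare with Bakr) = 479 − 477 = $2.

Bakr pays $2.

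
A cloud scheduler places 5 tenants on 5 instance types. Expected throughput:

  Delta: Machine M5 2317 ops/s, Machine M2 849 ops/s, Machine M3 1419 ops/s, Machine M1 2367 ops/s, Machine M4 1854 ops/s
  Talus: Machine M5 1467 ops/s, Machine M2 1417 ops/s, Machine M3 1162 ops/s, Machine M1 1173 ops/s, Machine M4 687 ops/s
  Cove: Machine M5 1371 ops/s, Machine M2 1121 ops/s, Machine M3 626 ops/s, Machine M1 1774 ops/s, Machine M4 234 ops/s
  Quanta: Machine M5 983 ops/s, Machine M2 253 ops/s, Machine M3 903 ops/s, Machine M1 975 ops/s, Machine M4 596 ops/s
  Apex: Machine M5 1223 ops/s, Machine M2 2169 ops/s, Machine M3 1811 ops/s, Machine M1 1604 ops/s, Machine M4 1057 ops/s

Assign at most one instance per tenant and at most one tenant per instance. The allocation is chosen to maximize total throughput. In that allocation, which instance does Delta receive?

Delta receives Machine M4.

Optimal: Delta→Machine M4 (1854 ops/s), Talus→Machine M5 (1467 ops/s), Cove→Machine M1 (1774 ops/s), Quanta→Machine M3 (903 ops/s), Apex→Machine M2 (2169 ops/s) — total 1854+1467+1774+903+2169 = 8167 ops/s.
Row-greedy (each tenant in turn takes its best remaining instance) gives 6915 ops/s, worse by 1252.
No other one-to-one assignment exceeds 8167 ops/s.
Delta's own top instance is Machine M1 (2367 ops/s), but forcing Delta→Machine M1 and reassigning the rest optimally gives only 7665 ops/s — worse by 502.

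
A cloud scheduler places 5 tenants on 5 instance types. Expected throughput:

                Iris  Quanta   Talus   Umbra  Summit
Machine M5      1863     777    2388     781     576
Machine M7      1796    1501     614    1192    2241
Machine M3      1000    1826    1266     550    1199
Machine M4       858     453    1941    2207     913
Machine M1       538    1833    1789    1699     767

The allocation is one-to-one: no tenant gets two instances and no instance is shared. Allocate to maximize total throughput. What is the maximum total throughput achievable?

Maximum total: 9926 ops/s

Optimal: Iris→Machine M5 (1863 ops/s), Quanta→Machine M3 (1826 ops/s), Talus→Machine M1 (1789 ops/s), Umbra→Machine M4 (2207 ops/s), Summit→Machine M7 (2241 ops/s) — total 1863+1826+1789+2207+2241 = 9926 ops/s.
Swapping Summit↔Iris (Summit→Machine M5 576 ops/s, Iris→Machine M7 1796 ops/s) loses 1732.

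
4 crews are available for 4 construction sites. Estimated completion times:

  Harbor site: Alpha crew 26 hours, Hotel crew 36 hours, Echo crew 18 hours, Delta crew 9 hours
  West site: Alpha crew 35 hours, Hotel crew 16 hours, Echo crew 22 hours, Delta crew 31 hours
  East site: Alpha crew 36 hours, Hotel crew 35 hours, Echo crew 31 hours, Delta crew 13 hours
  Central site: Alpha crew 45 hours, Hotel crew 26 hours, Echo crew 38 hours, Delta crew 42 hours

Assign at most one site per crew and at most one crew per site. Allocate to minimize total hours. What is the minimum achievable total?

Optimal: Alpha crew→Harbor site (26 hours), Hotel crew→Central site (26 hours), Echo crew→West site (22 hours), Delta crew→East site (13 hours) — total 26+26+22+13 = 87 hours.
Row-greedy (each crew in turn takes its cheapest remaining site) gives 115 hours, worse by 28.
Swapping Hotel crew↔Delta crew (Hotel crew→East site 35 hours, Delta crew→Central site 42 hours) adds 38.
No other one-to-one assignment undercuts 87 hours.

Minimum total: 87 hours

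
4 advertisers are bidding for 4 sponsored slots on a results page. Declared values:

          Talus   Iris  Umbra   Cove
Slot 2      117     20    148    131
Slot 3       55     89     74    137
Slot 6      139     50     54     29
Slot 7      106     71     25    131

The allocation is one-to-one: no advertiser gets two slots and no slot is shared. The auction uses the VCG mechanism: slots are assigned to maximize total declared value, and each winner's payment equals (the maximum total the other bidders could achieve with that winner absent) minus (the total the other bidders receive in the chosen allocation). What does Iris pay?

Efficient allocation: Talus→Slot 6 ($139), Iris→Slot 3 ($89), Umbra→Slot 2 ($148), Cove→Slot 7 ($131); total welfare W = $507.
Iris receives Slot 3 at value $89, so the others get W − 89 = $418.
Without Iris: best allocation of the remaining 3 bidders over all 4 slots is Talus→Slot 6 ($139), Umbra→Slot 2 ($148), Cove→Slot 3 ($137), total $424.
VCG payment = (others' best without Iris) − (others' welfare with Iris) = 424 − 418 = $6.

Iris pays $6.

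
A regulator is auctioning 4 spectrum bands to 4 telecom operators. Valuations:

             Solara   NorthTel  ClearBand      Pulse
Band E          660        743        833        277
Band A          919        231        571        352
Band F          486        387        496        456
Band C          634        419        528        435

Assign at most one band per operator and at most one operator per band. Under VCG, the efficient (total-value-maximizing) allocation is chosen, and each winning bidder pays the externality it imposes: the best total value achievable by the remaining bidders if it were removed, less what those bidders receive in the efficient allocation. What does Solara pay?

Solara pays $43M.

Efficient allocation: Solara→Band A ($919M), NorthTel→Band E ($743M), ClearBand→Band C ($528M), Pulse→Band F ($456M); total welfare W = $2646M.
Solara receives Band A at value $919M, so the others get W − 919 = $1727M.
Without Solara: best allocation of the remaining 3 bidders over all 4 bands is NorthTel→Band E ($743M), ClearBand→Band A ($571M), Pulse→Band F ($456M), total $1770M.
VCG payment = (others' best without Solara) − (others' welfare with Solara) = 1770 − 1727 = $43M.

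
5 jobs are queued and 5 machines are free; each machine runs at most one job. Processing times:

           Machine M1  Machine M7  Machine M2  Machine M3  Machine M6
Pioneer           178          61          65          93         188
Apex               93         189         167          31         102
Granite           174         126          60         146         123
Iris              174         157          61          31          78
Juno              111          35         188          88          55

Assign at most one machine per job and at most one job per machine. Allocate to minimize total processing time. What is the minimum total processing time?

Min total: 300 min

Optimal: Pioneer→Machine M7 (61 min), Apex→Machine M1 (93 min), Granite→Machine M2 (60 min), Iris→Machine M3 (31 min), Juno→Machine M6 (55 min) — total 61+93+60+31+55 = 300 min.
Row-greedy (each job in turn takes its cheapest remaining machine) gives 341 min, worse by 41.
Next-best assignment: Pioneer→Machine M7, Apex→Machine M3, Granite→Machine M2, Iris→Machine M6, Juno→Machine M1 = 341 min.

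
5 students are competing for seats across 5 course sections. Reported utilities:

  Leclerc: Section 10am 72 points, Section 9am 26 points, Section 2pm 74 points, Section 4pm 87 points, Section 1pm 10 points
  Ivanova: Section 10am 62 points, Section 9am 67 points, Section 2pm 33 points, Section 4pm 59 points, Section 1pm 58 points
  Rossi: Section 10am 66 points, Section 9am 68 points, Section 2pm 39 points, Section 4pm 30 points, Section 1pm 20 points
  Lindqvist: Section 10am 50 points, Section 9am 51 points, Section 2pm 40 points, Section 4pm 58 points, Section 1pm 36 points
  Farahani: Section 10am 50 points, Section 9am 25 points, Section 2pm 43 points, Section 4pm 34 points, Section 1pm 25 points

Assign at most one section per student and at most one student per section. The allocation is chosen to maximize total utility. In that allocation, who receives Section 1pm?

Treat this as an assignment problem: match each student to one section.
Optimal: Leclerc→Section 2pm (74 points), Ivanova→Section 1pm (58 points), Rossi→Section 9am (68 points), Lindqvist→Section 4pm (58 points), Farahani→Section 10am (50 points) — total 74+58+68+58+50 = 308 points.
Row-greedy (each student in turn takes its best remaining section) gives 285 points, worse by 23.
Ivanova's own top section is Section 9am (67 points), but forcing Ivanova→Section 9am and reassigning the rest optimally gives only 299 points — worse by 9.

Ivanova receives Section 1pm.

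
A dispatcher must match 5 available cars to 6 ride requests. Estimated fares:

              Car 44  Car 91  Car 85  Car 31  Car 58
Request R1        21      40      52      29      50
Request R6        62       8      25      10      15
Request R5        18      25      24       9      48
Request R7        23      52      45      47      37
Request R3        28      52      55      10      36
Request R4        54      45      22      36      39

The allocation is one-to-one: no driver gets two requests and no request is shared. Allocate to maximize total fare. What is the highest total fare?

Max total: $261

This is a one-to-one assignment (maximum-weight bipartite matching).
Optimal: Car 44→Request R6 ($62), Car 91→Request R3 ($52), Car 85→Request R1 ($52), Car 31→Request R7 ($47), Car 58→Request R5 ($48) — total 62+52+52+47+48 = $261.
Max-entry greedy (repeatedly take the single best remaining cell) gives $255, worse by 6.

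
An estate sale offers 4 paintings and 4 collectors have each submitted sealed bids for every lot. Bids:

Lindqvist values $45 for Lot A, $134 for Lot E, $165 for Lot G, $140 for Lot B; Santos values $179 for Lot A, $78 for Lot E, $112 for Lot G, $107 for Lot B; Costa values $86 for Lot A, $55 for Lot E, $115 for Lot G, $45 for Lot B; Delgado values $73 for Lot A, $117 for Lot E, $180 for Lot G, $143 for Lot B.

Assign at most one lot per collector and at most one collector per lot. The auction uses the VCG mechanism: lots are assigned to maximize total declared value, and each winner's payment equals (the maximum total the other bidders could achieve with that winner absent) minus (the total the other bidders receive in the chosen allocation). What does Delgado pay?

Delgado pays $6.

Efficient allocation: Lindqvist→Lot E ($134), Santos→Lot A ($179), Costa→Lot G ($115), Delgado→Lot B ($143); total welfare W = $571.
Delgado receives Lot B at value $143, so the others get W − 143 = $428.
Without Delgado: best allocation of the remaining 3 bidders over all 4 lots is Lindqvist→Lot B ($140), Santos→Lot A ($179), Costa→Lot G ($115), total $434.
VCG payment = (others' best without Delgado) − (others' welfare with Delgado) = 434 − 428 = $6.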